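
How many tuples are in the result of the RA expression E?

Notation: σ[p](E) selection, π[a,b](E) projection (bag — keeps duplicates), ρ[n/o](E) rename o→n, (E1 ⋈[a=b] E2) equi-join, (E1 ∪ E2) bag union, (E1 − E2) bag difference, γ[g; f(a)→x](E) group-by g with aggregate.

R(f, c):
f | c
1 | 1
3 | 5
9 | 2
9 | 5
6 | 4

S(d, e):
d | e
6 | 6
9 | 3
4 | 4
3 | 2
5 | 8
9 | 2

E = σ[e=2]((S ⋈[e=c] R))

Stepwise |·|:
  S → 6
  R → 5
  (S ⋈[e=c] R) → 3
  σ[e=2]((S ⋈[e=c] R)) → 2

|E| = 2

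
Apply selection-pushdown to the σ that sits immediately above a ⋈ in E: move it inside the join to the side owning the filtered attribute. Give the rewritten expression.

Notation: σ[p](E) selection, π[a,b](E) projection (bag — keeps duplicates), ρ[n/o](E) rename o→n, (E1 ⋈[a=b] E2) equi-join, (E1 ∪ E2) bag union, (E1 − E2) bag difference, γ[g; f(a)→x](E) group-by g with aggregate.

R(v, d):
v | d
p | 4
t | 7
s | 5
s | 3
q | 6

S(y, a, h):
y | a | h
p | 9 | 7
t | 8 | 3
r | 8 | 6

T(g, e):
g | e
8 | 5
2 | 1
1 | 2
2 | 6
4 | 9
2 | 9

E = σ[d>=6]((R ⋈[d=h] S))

σ filters on d, owned by the left side.
E' = (σ[d>=6](R) ⋈[d=h] S)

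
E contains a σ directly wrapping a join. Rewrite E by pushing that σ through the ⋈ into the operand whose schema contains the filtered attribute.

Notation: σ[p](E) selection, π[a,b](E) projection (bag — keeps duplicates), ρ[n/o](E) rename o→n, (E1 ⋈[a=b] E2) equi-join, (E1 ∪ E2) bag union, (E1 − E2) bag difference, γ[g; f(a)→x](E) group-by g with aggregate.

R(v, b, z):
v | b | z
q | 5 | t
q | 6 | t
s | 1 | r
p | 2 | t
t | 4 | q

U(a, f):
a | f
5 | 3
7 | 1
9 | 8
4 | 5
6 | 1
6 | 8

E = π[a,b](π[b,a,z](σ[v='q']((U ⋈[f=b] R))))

σ filters on v, owned by the right side.
E' = π[a,b](π[b,a,z]((U ⋈[f=b] σ[v='q'](R))))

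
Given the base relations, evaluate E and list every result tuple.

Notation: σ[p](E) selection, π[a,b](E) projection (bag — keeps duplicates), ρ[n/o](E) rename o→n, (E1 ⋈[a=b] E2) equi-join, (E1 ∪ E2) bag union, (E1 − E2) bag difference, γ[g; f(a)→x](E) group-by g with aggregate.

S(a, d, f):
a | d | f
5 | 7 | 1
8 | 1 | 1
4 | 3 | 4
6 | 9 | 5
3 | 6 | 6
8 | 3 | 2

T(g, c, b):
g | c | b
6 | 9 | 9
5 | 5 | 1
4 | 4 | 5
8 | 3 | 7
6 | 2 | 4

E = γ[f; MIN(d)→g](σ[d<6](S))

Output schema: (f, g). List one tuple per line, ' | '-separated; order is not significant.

Per-node cardinality:
  S → 6
  σ[d<6](S) → 3
  γ[f; MIN(d)→g](σ[d<6](S)) → 3

== RESULT ==
f | g
1 | 1
2 | 3
4 | 3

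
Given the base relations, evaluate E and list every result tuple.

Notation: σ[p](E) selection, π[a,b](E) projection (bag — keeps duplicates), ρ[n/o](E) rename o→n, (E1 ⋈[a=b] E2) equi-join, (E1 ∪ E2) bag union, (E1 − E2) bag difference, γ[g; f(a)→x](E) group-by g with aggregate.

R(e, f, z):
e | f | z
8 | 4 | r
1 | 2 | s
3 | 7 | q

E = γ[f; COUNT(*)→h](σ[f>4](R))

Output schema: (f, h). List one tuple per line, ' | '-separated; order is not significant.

Row counts bottom-up:
  R → 3
  σ[f>4](R) → 1
  γ[f; COUNT(*)→h](σ[f>4](R)) → 1

== RESULT ==
f | h
7 | 1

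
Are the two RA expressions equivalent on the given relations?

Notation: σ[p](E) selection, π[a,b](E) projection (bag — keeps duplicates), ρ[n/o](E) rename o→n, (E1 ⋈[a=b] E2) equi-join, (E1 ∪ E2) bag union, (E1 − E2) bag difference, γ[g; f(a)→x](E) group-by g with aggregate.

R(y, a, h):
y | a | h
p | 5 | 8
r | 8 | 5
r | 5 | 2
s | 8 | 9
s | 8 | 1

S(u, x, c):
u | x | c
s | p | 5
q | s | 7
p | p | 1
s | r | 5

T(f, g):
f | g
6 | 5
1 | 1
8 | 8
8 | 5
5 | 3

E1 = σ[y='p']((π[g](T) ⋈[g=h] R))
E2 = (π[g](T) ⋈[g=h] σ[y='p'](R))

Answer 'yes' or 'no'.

E1 subexpression sizes:
  T → 5
  π[g](T) → 5
  R → 5
  (π[g](T) ⋈[g=h] R) → 4
  σ[y='p']((π[g](T) ⋈[g=h] R)) → 1
E2 subexpression sizes:
  T → 5
  π[g](T) → 5
  R → 5
  σ[y='p'](R) → 1
  (π[g](T) ⋈[g=h] σ[y='p'](R)) → 1

E1 and E2 produce the same multiset:
g | y | a | h
8 | p | 5 | 8

yes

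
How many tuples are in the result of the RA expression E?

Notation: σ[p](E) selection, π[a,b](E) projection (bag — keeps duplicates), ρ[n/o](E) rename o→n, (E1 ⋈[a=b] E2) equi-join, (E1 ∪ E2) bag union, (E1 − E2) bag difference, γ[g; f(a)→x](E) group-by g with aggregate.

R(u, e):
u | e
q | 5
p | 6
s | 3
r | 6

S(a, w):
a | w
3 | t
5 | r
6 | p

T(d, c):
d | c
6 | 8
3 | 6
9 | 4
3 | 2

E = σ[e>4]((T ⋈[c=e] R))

Row counts bottom-up:
  T → 4
  R → 4
  (T ⋈[c=e] R) → 2
  σ[e>4]((T ⋈[c=e] R)) → 2

|E| = 2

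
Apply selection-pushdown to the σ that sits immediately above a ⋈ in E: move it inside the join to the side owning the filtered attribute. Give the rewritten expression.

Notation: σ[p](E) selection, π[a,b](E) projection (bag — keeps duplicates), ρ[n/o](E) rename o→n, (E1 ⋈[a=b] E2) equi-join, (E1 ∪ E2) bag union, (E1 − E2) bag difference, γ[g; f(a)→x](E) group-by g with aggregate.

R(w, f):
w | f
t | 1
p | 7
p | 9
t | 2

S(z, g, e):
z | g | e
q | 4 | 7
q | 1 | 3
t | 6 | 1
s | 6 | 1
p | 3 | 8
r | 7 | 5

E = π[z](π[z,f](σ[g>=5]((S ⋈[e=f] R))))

σ filters on g, owned by the left side.
E' = π[z](π[z,f]((σ[g>=5](S) ⋈[e=f] R)))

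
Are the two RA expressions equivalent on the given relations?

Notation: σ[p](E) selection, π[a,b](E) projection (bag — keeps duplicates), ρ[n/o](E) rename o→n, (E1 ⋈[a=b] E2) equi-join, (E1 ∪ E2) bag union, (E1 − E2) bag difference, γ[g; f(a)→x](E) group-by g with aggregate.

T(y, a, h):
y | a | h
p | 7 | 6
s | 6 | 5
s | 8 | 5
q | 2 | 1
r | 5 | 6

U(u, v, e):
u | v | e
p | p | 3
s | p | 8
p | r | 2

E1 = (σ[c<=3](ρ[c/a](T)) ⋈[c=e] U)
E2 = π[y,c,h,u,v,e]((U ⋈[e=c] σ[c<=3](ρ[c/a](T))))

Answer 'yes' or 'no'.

E1 per-node cardinality:
  T → 5
  ρ[c/a](T) → 5
  σ[c<=3](ρ[c/a](T)) → 1
  U → 3
  (σ[c<=3](ρ[c/a](T)) ⋈[c=e] U) → 1
E2 per-node cardinality:
  U → 3
  T → 5
  ρ[c/a](T) → 5
  σ[c<=3](ρ[c/a](T)) → 1
  (U ⋈[e=c] σ[c<=3](ρ[c/a](T))) → 1
  π[y,c,h,u,v,e]((U ⋈[e=c] σ[c<=3](ρ[c/a](T)))) → 1

E1 and E2 produce the same multiset:
y | c | h | u | v | e
q | 2 | 1 | p | r | 2

yes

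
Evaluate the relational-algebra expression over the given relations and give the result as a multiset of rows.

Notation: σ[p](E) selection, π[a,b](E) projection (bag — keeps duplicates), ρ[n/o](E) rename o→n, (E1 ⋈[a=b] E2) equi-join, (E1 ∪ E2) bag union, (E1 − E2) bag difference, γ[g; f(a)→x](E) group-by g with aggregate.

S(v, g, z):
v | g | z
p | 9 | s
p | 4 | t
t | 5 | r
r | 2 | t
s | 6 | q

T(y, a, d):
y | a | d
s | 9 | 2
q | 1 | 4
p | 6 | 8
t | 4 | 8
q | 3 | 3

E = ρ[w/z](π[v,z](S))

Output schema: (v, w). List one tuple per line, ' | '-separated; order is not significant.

Subexpression sizes:
  S → 5
  π[v,z](S) → 5
  ρ[w/z](π[v,z](S)) → 5

== RESULT ==
v | w
p | s
p | t
r | t
s | q
t | r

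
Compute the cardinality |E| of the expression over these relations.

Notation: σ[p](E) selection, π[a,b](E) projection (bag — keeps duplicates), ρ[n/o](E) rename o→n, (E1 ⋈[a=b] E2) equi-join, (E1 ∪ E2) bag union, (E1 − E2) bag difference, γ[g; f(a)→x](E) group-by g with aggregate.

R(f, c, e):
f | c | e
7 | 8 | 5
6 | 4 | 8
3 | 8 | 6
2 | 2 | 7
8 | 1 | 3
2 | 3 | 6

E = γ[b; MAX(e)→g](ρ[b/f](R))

Subexpression sizes:
  R → 6
  ρ[b/f](R) → 6
  γ[b; MAX(e)→g](ρ[b/f](R)) → 5

|E| = 5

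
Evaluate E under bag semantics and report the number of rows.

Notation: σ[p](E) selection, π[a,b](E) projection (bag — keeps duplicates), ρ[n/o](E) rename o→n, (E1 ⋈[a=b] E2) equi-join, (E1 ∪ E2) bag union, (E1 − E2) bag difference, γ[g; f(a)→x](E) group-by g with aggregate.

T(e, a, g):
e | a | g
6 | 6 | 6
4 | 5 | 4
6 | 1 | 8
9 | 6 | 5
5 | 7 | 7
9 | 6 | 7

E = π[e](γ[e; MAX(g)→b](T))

Per-node cardinality:
  T → 6
  γ[e; MAX(g)→b](T) → 4
  π[e](γ[e; MAX(g)→b](T)) → 4

|E| = 4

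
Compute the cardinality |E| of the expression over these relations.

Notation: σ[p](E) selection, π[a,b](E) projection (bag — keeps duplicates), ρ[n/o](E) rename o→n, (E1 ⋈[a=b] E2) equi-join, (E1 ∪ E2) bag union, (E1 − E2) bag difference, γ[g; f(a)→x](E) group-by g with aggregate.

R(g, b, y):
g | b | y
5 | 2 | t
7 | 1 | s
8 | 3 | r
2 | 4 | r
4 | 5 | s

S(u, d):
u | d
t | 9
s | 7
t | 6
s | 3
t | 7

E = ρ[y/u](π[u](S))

Subexpression sizes:
  S → 5
  π[u](S) → 5
  ρ[y/u](π[u](S)) → 5

|E| = 5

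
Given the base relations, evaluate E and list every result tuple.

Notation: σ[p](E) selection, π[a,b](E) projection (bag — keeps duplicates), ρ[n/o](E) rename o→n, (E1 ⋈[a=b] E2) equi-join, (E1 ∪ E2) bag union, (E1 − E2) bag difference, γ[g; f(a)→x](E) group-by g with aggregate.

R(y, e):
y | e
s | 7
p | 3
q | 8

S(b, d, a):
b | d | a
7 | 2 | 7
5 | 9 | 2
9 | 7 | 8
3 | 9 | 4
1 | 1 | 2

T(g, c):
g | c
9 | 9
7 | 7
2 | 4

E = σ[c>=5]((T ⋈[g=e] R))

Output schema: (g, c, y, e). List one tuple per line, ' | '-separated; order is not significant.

Stepwise |·|:
  T → 3
  R → 3
  (T ⋈[g=e] R) → 1
  σ[c>=5]((T ⋈[g=e] R)) → 1

== RESULT ==
g | c | y | e
7 | 7 | s | 7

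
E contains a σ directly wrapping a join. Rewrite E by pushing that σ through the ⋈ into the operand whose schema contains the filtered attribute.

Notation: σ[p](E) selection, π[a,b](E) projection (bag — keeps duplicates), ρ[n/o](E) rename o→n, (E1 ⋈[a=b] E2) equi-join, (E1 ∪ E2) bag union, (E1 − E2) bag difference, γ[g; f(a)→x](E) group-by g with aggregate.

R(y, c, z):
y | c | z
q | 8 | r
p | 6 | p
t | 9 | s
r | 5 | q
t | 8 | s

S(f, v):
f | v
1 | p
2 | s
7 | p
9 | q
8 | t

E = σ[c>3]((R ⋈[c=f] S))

σ filters on c, owned by the left side.
E' = (σ[c>3](R) ⋈[c=f] S)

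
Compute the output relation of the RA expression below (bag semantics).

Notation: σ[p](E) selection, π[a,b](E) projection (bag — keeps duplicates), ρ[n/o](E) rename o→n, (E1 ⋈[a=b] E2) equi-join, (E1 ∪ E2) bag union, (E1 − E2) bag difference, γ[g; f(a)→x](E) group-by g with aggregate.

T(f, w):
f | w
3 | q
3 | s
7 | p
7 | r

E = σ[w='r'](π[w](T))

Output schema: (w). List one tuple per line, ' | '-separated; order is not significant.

Per-node cardinality:
  T → 4
  π[w](T) → 4
  σ[w='r'](π[w](T)) → 1

== RESULT ==
w
r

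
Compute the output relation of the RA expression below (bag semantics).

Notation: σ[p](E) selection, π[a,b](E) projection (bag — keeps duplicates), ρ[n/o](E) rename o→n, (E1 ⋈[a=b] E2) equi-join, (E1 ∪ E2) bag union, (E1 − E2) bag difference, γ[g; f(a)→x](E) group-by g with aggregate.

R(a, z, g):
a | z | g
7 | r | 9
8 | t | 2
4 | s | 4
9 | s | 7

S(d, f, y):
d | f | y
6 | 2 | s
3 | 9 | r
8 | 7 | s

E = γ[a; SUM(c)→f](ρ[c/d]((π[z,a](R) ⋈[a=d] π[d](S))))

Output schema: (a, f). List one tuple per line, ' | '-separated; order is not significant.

Row counts bottom-up:
  R → 4
  π[z,a](R) → 4
  S → 3
  π[d](S) → 3
  (π[z,a](R) ⋈[a=d] π[d](S)) → 1
  ρ[c/d]((π[z,a](R) ⋈[a=d] π[d](S))) → 1
  γ[a; SUM(c)→f](ρ[c/d]((π[z,a](R) ⋈[a=d] π[d](S)))) → 1

== RESULT ==
a | f
8 | 8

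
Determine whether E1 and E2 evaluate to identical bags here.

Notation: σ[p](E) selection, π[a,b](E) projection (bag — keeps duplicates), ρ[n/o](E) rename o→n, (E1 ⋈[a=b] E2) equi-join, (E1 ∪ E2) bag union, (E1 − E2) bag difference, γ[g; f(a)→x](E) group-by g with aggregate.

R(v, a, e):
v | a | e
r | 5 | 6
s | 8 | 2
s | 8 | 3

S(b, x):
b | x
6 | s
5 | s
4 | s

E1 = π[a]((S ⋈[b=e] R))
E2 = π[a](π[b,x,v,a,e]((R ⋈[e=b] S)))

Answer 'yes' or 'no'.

E1 subexpression sizes:
  S → 3
  R → 3
  (S ⋈[b=e] R) → 1
  π[a]((S ⋈[b=e] R)) → 1
E2 subexpression sizes:
  R → 3
  S → 3
  (R ⋈[e=b] S) → 1
  π[b,x,v,a,e]((R ⋈[e=b] S)) → 1
  π[a](π[b,x,v,a,e]((R ⋈[e=b] S))) → 1

E1 and E2 produce the same multiset:
a
5

yes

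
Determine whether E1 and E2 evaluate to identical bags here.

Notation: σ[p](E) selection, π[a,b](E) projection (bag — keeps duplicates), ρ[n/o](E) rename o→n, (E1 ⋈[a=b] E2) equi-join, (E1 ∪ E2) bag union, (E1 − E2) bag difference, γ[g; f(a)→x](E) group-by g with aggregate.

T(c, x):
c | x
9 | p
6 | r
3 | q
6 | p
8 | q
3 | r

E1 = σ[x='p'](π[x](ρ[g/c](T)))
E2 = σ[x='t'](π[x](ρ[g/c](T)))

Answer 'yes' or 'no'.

E1 row counts bottom-up:
  T → 6
  ρ[g/c](T) → 6
  π[x](ρ[g/c](T)) → 6
  σ[x='p'](π[x](ρ[g/c](T))) → 2
E2 row counts bottom-up:
  T → 6
  ρ[g/c](T) → 6
  π[x](ρ[g/c](T)) → 6
  σ[x='t'](π[x](ρ[g/c](T))) → 0

E1 result:
x
p
p
E2 result:
x
(0 rows)
Witness: ('p',) appears 2× in E1 but 0× in E2.

no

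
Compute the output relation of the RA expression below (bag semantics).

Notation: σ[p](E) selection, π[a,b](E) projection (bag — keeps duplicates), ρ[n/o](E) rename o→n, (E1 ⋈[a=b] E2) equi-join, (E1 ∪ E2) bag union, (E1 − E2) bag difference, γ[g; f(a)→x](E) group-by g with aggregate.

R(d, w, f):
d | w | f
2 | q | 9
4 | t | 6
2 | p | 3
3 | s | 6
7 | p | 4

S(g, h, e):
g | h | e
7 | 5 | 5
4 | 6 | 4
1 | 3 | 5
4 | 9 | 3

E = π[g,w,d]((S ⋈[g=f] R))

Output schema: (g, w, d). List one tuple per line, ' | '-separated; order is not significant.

Per-node cardinality:
  S → 4
  R → 5
  (S ⋈[g=f] R) → 2
  π[g,w,d]((S ⋈[g=f] R)) → 2

== RESULT ==
g | w | d
4 | p | 7
4 | p | 7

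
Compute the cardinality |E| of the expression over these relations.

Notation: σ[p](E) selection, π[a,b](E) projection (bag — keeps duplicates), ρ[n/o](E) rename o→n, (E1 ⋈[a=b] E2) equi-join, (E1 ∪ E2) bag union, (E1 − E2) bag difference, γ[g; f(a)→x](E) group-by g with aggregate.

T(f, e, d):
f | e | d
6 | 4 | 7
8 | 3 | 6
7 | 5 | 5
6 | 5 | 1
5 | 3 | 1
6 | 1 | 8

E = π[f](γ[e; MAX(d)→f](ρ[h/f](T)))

Per-node cardinality:
  T → 6
  ρ[h/f](T) → 6
  γ[e; MAX(d)→f](ρ[h/f](T)) → 4
  π[f](γ[e; MAX(d)→f](ρ[h/f](T))) → 4

|E| = 4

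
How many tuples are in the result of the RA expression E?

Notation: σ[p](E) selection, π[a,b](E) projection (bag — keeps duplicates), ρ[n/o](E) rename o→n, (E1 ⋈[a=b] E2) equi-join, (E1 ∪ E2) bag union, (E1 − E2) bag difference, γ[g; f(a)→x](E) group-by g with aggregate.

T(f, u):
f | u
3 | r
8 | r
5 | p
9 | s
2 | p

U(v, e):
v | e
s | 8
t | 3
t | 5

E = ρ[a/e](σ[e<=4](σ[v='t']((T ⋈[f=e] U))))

Per-node cardinality:
  T → 5
  U → 3
  (T ⋈[f=e] U) → 3
  σ[v='t']((T ⋈[f=e] U)) → 2
  σ[e<=4](σ[v='t']((T ⋈[f=e] U))) → 1
  ρ[a/e](σ[e<=4](σ[v='t']((T ⋈[f=e] U)))) → 1

|E| = 1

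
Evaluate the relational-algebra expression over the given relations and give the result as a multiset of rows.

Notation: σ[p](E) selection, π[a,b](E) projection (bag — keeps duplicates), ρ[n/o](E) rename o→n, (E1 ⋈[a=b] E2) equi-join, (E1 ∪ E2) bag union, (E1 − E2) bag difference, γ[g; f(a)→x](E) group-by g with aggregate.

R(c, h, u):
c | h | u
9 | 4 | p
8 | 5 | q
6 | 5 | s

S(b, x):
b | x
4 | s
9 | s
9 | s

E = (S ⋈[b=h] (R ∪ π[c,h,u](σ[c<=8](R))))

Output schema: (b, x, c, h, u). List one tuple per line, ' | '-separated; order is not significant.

Per-node cardinality:
  S → 3
  R → 3
  R → 3
  σ[c<=8](R) → 2
  π[c,h,u](σ[c<=8](R)) → 2
  (R ∪ π[c,h,u](σ[c<=8](R))) → 5
  (S ⋈[b=h] (R ∪ π[c,h,u](σ[c<=8](R)))) → 1

== RESULT ==
b | x | c | h | u
4 | s | 9 | 4 | p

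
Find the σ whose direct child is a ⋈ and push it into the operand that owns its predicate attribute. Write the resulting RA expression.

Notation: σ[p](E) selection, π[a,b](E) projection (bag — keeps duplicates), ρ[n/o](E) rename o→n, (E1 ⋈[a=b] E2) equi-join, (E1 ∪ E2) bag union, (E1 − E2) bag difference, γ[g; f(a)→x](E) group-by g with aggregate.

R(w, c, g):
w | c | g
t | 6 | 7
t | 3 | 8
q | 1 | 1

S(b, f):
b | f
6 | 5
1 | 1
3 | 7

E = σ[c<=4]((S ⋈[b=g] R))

σ filters on c, owned by the right side.
E' = (S ⋈[b=g] σ[c<=4](R))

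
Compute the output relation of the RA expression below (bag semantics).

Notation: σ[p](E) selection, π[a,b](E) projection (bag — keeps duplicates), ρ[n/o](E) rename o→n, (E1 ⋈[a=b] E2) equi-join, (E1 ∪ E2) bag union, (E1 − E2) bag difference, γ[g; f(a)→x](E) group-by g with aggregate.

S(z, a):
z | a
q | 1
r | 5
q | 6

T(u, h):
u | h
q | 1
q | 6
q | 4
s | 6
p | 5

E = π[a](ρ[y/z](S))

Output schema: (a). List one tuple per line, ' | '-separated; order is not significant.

Stepwise |·|:
  S → 3
  ρ[y/z](S) → 3
  π[a](ρ[y/z](S)) → 3

== RESULT ==
a
1
5
6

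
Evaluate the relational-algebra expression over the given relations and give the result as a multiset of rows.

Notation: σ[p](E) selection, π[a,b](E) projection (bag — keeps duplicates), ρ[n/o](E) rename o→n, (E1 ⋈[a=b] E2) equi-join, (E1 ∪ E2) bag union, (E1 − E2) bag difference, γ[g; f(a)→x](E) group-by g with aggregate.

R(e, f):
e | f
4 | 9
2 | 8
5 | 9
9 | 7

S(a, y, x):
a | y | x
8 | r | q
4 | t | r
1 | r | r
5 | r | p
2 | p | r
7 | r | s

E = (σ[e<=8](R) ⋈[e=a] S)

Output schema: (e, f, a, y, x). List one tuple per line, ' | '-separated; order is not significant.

Subexpression sizes:
  R → 4
  σ[e<=8](R) → 3
  S → 6
  (σ[e<=8](R) ⋈[e=a] S) → 3

== RESULT ==
e | f | a | y | x
2 | 8 | 2 | p | r
4 | 9 | 4 | t | r
5 | 9 | 5 | r | p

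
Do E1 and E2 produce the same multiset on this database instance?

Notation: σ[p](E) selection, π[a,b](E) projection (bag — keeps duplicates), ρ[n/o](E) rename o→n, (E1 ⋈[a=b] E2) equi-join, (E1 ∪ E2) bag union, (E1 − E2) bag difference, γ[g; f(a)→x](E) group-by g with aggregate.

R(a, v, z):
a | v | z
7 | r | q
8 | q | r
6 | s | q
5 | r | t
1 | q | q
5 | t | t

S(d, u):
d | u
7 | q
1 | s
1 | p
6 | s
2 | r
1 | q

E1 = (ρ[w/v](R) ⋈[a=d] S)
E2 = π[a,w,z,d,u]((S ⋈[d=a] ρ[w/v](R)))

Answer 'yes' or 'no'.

E1 row counts bottom-up:
  R → 6
  ρ[w/v](R) → 6
  S → 6
  (ρ[w/v](R) ⋈[a=d] S) → 5
E2 row counts bottom-up:
  S → 6
  R → 6
  ρ[w/v](R) → 6
  (S ⋈[d=a] ρ[w/v](R)) → 5
  π[a,w,z,d,u]((S ⋈[d=a] ρ[w/v](R))) → 5

E1 and E2 produce the same multiset:
a | w | z | d | u
1 | q | q | 1 | p
1 | q | q | 1 | q
1 | q | q | 1 | s
6 | s | q | 6 | s
7 | r | q | 7 | q

yes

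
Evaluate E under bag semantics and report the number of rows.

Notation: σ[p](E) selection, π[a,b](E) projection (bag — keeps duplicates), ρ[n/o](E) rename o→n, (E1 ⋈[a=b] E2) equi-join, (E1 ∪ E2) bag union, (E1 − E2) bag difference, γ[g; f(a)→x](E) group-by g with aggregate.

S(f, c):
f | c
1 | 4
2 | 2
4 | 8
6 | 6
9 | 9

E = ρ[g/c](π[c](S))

Per-node cardinality:
  S → 5
  π[c](S) → 5
  ρ[g/c](π[c](S)) → 5

|E| = 5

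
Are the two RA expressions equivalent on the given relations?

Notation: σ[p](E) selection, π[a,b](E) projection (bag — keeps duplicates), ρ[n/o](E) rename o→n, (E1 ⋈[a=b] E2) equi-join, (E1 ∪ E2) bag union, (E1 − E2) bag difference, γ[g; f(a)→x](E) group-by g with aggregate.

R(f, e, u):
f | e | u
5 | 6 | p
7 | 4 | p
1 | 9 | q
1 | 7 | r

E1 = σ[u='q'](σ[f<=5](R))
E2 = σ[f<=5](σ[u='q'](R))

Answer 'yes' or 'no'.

E1 stepwise |·|:
  R → 4
  σ[f<=5](R) → 3
  σ[u='q'](σ[f<=5](R)) → 1
E2 stepwise |·|:
  R → 4
  σ[u='q'](R) → 1
  σ[f<=5](σ[u='q'](R)) → 1

E1 and E2 produce the same multiset:
f | e | u
1 | 9 | q

yes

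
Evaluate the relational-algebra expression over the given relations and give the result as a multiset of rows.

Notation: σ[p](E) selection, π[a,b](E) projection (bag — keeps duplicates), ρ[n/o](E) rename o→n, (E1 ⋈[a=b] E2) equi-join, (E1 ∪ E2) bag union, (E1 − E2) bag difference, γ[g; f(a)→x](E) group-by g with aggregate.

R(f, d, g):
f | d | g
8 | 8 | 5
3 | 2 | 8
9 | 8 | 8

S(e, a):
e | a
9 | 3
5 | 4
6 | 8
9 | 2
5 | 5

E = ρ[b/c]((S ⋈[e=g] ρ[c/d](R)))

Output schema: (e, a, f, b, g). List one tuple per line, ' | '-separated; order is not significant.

Per-node cardinality:
  S → 5
  R → 3
  ρ[c/d](R) → 3
  (S ⋈[e=g] ρ[c/d](R)) → 2
  ρ[b/c]((S ⋈[e=g] ρ[c/d](R))) → 2

== RESULT ==
e | a | f | b | g
5 | 4 | 8 | 8 | 5
5 | 5 | 8 | 8 | 5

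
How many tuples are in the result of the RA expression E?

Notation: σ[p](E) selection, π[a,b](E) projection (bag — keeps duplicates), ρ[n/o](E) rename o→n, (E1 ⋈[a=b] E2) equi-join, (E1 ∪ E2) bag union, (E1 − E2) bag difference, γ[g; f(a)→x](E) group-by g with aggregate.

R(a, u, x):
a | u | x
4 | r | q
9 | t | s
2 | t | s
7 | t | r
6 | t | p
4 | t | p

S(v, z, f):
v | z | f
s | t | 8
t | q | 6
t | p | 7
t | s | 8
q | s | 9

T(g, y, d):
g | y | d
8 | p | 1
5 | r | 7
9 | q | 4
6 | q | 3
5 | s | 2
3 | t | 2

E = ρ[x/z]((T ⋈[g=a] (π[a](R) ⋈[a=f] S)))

Stepwise |·|:
  T → 6
  R → 6
  π[a](R) → 6
  S → 5
  (π[a](R) ⋈[a=f] S) → 3
  (T ⋈[g=a] (π[a](R) ⋈[a=f] S)) → 2
  ρ[x/z]((T ⋈[g=a] (π[a](R) ⋈[a=f] S))) → 2

|E| = 2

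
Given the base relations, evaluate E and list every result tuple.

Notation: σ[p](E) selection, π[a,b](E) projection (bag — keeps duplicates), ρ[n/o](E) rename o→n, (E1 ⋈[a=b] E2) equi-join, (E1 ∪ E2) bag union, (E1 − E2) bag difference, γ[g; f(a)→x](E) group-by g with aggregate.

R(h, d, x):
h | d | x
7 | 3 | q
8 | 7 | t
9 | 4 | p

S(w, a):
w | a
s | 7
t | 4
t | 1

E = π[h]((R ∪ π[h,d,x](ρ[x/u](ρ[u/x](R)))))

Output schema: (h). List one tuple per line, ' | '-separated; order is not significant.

Stepwise |·|:
  R → 3
  R → 3
  ρ[u/x](R) → 3
  ρ[x/u](ρ[u/x](R)) → 3
  π[h,d,x](ρ[x/u](ρ[u/x](R))) → 3
  (R ∪ π[h,d,x](ρ[x/u](ρ[u/x](R)))) → 6
  π[h]((R ∪ π[h,d,x](ρ[x/u](ρ[u/x](R))))) → 6

== RESULT ==
h
7
7
8
8
9
9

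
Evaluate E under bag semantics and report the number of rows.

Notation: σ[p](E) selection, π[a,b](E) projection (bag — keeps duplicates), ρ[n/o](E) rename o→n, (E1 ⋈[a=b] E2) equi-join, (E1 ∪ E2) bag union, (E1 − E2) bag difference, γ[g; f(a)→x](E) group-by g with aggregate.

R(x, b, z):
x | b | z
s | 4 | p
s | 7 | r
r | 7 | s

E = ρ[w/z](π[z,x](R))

Row counts bottom-up:
  R → 3
  π[z,x](R) → 3
  ρ[w/z](π[z,x](R)) → 3

|E| = 3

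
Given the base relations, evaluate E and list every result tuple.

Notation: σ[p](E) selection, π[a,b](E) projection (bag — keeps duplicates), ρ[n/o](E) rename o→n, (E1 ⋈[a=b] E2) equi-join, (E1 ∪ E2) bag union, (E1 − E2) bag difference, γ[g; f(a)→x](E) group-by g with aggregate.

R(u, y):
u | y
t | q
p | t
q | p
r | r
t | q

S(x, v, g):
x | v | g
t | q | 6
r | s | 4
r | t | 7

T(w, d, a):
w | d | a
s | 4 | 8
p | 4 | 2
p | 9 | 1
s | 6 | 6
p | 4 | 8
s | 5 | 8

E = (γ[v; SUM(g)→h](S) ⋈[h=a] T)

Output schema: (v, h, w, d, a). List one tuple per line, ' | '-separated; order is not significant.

Per-node cardinality:
  S → 3
  γ[v; SUM(g)→h](S) → 3
  T → 6
  (γ[v; SUM(g)→h](S) ⋈[h=a] T) → 1

== RESULT ==
v | h | w | d | a
q | 6 | s | 6 | 6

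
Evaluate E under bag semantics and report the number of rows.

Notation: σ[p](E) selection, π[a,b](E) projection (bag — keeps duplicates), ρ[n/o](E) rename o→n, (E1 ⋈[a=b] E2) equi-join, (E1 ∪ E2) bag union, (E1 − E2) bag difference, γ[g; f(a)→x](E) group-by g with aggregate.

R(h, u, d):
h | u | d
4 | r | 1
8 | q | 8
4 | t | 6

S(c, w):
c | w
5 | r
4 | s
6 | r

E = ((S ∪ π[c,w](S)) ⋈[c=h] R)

Subexpression sizes:
  S → 3
  S → 3
  π[c,w](S) → 3
  (S ∪ π[c,w](S)) → 6
  R → 3
  ((S ∪ π[c,w](S)) ⋈[c=h] R) → 4

|E| = 4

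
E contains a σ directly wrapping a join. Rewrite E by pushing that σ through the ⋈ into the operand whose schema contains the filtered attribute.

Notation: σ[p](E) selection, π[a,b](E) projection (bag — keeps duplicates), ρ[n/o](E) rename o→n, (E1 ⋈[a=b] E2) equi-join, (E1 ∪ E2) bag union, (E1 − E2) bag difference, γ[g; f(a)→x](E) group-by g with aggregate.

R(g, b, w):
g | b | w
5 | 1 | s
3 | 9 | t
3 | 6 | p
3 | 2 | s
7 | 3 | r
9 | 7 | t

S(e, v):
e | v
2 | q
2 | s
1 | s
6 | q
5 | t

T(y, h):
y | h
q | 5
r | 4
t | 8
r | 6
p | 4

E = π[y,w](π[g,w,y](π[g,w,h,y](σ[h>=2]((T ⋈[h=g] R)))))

σ filters on h, owned by the left side.
E' = π[y,w](π[g,w,y](π[g,w,h,y]((σ[h>=2](T) ⋈[h=g] R))))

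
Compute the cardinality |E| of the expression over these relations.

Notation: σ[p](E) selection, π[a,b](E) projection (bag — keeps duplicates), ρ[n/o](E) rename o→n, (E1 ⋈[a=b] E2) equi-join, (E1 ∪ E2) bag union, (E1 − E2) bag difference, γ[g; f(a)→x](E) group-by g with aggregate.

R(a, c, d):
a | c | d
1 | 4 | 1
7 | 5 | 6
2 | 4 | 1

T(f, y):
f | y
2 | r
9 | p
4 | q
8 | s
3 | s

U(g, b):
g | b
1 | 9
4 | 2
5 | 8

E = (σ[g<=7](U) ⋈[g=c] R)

Per-node cardinality:
  U → 3
  σ[g<=7](U) → 3
  R → 3
  (σ[g<=7](U) ⋈[g=c] R) → 3

|E| = 3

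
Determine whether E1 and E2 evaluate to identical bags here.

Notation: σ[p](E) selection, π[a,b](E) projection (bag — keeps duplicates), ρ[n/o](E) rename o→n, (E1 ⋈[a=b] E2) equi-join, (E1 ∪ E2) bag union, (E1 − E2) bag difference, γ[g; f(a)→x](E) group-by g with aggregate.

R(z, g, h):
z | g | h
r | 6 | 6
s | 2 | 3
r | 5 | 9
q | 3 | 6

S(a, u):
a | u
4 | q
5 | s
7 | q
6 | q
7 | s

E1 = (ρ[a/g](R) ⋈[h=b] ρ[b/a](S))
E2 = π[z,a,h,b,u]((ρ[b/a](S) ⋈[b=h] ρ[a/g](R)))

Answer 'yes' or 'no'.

E1 per-node cardinality:
  R → 4
  ρ[a/g](R) → 4
  S → 5
  ρ[b/a](S) → 5
  (ρ[a/g](R) ⋈[h=b] ρ[b/a](S)) → 2
E2 per-node cardinality:
  S → 5
  ρ[b/a](S) → 5
  R → 4
  ρ[a/g](R) → 4
  (ρ[b/a](S) ⋈[b=h] ρ[a/g](R)) → 2
  π[z,a,h,b,u]((ρ[b/a](S) ⋈[b=h] ρ[a/g](R))) → 2

E1 and E2 produce the same multiset:
z | a | h | b | u
q | 3 | 6 | 6 | q
r | 6 | 6 | 6 | q

yes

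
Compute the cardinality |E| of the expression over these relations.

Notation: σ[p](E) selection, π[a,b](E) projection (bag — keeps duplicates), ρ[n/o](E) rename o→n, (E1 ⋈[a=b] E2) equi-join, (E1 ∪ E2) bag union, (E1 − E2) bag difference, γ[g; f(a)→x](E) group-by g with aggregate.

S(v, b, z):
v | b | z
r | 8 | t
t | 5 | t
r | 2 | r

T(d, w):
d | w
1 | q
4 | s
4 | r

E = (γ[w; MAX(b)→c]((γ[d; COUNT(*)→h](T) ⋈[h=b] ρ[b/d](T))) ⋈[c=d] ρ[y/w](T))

Subexpression sizes:
  T → 3
  γ[d; COUNT(*)→h](T) → 2
  T → 3
  ρ[b/d](T) → 3
  (γ[d; COUNT(*)→h](T) ⋈[h=b] ρ[b/d](T)) → 1
  γ[w; MAX(b)→c]((γ[d; COUNT(*)→h](T) ⋈[h=b] ρ[b/d](T))) → 1
  T → 3
  ρ[y/w](T) → 3
  (γ[w; MAX(b)→c]((γ[d; COUNT(*)→h](T) ⋈[h=b] ρ[b/d](T))) ⋈[c=d] ρ[y/w](T)) → 1

|E| = 1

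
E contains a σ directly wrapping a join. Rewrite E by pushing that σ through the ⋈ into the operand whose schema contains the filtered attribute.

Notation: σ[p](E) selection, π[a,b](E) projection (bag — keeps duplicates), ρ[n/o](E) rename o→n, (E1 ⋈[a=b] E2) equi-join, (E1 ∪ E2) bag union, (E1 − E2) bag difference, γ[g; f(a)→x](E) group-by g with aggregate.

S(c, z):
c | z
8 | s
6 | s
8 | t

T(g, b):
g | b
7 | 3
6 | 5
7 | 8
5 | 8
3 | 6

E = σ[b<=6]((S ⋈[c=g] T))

σ filters on b, owned by the right side.
E' = (S ⋈[c=g] σ[b<=6](T))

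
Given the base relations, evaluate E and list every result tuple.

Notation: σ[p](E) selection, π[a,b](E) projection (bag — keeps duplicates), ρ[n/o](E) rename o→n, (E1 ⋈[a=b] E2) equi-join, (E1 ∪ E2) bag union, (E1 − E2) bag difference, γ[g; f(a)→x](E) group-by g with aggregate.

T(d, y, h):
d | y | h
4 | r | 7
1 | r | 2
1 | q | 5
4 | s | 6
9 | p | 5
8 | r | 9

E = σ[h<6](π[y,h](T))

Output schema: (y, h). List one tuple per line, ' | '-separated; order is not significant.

Per-node cardinality:
  T → 6
  π[y,h](T) → 6
  σ[h<6](π[y,h](T)) → 3

== RESULT ==
y | h
p | 5
q | 5
r | 2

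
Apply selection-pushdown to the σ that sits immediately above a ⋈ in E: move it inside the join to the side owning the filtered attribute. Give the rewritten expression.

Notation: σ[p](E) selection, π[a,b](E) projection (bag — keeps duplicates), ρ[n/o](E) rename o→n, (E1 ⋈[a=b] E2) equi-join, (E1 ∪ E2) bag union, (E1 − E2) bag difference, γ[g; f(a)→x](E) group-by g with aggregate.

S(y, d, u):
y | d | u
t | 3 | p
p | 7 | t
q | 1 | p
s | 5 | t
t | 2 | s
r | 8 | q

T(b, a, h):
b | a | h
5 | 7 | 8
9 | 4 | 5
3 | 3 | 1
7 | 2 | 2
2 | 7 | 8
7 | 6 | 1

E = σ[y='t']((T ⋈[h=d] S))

σ filters on y, owned by the right side.
E' = (T ⋈[h=d] σ[y='t'](S))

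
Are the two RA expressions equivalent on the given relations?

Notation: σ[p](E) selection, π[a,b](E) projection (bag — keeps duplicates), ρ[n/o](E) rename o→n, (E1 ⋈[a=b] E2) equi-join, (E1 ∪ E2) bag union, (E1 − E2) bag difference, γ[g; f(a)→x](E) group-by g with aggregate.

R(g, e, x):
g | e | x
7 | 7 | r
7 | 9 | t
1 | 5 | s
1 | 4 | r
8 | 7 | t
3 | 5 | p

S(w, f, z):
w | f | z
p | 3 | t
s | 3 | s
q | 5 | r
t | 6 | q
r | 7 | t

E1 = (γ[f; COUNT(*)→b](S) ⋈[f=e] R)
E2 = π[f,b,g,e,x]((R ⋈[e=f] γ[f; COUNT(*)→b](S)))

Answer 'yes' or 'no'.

E1 stepwise |·|:
  S → 5
  γ[f; COUNT(*)→b](S) → 4
  R → 6
  (γ[f; COUNT(*)→b](S) ⋈[f=e] R) → 4
E2 stepwise |·|:
  R → 6
  S → 5
  γ[f; COUNT(*)→b](S) → 4
  (R ⋈[e=f] γ[f; COUNT(*)→b](S)) → 4
  π[f,b,g,e,x]((R ⋈[e=f] γ[f; COUNT(*)→b](S))) → 4

E1 and E2 produce the same multiset:
f | b | g | e | x
5 | 1 | 1 | 5 | s
5 | 1 | 3 | 5 | p
7 | 1 | 7 | 7 | r
7 | 1 | 8 | 7 | t

yes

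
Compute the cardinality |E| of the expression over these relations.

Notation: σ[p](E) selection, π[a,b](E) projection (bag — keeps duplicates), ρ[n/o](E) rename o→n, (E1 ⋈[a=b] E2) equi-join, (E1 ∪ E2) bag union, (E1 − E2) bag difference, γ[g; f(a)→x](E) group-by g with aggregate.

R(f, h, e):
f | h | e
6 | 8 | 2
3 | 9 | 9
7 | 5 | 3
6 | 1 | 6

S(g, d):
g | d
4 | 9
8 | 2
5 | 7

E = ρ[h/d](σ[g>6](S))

Row counts bottom-up:
  S → 3
  σ[g>6](S) → 1
  ρ[h/d](σ[g>6](S)) → 1

|E| = 1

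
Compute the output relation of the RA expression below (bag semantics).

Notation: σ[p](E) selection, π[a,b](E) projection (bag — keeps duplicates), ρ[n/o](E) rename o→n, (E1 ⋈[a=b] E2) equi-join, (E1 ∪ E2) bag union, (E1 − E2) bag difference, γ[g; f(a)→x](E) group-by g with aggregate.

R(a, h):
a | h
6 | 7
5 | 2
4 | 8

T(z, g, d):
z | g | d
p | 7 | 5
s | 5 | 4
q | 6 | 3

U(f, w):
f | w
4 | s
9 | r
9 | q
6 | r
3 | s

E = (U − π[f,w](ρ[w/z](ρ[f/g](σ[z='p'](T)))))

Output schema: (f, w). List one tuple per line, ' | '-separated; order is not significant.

Row counts bottom-up:
  U → 5
  T → 3
  σ[z='p'](T) → 1
  ρ[f/g](σ[z='p'](T)) → 1
  ρ[w/z](ρ[f/g](σ[z='p'](T))) → 1
  π[f,w](ρ[w/z](ρ[f/g](σ[z='p'](T)))) → 1
  (U − π[f,w](ρ[w/z](ρ[f/g](σ[z='p'](T))))) → 5

== RESULT ==
f | w
3 | s
4 | s
6 | r
9 | q
9 | r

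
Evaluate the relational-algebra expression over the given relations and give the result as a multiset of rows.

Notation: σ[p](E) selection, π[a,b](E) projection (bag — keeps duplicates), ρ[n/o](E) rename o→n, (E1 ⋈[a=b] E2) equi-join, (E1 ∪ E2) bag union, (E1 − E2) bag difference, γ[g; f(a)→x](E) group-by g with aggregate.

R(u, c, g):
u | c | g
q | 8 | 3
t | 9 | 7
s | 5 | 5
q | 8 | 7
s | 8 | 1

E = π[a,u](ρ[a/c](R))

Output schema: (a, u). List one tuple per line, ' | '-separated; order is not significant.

Row counts bottom-up:
  R → 5
  ρ[a/c](R) → 5
  π[a,u](ρ[a/c](R)) → 5

== RESULT ==
a | u
5 | s
8 | q
8 | q
8 | s
9 | t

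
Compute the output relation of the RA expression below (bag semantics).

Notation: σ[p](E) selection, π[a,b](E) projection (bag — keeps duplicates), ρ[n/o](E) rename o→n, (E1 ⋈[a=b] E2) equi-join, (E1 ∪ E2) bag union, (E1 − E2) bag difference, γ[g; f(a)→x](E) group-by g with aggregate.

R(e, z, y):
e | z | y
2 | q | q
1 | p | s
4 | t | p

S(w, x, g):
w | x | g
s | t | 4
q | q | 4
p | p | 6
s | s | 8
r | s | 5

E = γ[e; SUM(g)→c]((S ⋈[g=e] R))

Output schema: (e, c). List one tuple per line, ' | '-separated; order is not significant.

Per-node cardinality:
  S → 5
  R → 3
  (S ⋈[g=e] R) → 2
  γ[e; SUM(g)→c]((S ⋈[g=e] R)) → 1

== RESULT ==
e | c
4 | 8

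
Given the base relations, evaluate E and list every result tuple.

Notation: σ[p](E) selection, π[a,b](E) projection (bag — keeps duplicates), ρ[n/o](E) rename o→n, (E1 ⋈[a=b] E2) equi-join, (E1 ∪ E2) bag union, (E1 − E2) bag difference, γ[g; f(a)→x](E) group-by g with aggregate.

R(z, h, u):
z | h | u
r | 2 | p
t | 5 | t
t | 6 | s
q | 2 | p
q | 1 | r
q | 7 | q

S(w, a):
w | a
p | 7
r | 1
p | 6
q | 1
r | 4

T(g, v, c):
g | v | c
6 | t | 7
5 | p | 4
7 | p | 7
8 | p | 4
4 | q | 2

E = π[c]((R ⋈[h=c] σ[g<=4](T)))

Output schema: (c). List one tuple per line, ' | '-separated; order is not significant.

Per-node cardinality:
  R → 6
  T → 5
  σ[g<=4](T) → 1
  (R ⋈[h=c] σ[g<=4](T)) → 2
  π[c]((R ⋈[h=c] σ[g<=4](T))) → 2

== RESULT ==
c
2
2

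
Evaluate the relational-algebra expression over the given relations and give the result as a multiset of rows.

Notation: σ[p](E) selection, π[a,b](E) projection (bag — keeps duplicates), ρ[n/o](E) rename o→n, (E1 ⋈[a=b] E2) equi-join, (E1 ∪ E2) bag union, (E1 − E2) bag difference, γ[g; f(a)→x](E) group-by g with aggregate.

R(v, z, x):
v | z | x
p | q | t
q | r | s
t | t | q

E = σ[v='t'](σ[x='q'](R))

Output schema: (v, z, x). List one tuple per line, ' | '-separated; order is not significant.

Per-node cardinality:
  R → 3
  σ[x='q'](R) → 1
  σ[v='t'](σ[x='q'](R)) → 1

== RESULT ==
v | z | x
t | t | q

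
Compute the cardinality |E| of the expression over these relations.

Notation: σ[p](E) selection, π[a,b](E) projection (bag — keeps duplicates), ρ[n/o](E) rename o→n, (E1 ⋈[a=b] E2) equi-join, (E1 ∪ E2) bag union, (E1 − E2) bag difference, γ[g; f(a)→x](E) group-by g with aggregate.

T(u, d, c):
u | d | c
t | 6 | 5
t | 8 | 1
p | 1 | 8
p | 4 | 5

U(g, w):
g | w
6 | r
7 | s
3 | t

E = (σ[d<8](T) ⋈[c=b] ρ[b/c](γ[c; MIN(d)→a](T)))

Row counts bottom-up:
  T → 4
  σ[d<8](T) → 3
  T → 4
  γ[c; MIN(d)→a](T) → 3
  ρ[b/c](γ[c; MIN(d)→a](T)) → 3
  (σ[d<8](T) ⋈[c=b] ρ[b/c](γ[c; MIN(d)→a](T))) → 3

|E| = 3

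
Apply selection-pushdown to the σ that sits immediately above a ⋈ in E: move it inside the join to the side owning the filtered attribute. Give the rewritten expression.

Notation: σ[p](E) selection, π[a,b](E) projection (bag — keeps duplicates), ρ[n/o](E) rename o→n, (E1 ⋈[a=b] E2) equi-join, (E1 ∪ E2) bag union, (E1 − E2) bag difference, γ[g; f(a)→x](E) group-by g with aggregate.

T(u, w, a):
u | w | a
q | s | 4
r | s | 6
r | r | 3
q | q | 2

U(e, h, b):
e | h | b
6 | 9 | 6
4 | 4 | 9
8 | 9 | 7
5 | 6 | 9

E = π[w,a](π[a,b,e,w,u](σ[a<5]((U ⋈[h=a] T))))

σ filters on a, owned by the right side.
E' = π[w,a](π[a,b,e,w,u]((U ⋈[h=a] σ[a<5](T))))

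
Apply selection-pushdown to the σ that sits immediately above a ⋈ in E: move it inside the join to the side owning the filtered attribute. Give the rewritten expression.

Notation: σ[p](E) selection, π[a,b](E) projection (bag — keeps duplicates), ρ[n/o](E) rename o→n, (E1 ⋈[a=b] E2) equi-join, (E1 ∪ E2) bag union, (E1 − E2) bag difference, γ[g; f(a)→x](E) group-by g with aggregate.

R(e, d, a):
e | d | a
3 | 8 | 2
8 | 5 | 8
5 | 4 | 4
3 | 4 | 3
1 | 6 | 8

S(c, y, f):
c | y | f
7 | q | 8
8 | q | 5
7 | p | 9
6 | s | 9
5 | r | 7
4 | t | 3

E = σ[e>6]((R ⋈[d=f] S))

σ filters on e, owned by the left side.
E' = (σ[e>6](R) ⋈[d=f] S)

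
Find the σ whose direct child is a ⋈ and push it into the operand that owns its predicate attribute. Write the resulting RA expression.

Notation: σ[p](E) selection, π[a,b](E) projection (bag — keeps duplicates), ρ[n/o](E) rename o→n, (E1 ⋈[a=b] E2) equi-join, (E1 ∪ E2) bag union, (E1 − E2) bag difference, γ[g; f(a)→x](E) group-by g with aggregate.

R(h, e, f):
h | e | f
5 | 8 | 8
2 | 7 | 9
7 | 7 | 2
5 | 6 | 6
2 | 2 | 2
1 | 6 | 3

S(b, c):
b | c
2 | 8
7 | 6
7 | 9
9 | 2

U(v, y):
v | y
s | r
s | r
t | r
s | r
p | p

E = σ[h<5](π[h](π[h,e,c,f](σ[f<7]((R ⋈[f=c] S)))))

σ filters on f, owned by the left side.
E' = σ[h<5](π[h](π[h,e,c,f]((σ[f<7](R) ⋈[f=c] S))))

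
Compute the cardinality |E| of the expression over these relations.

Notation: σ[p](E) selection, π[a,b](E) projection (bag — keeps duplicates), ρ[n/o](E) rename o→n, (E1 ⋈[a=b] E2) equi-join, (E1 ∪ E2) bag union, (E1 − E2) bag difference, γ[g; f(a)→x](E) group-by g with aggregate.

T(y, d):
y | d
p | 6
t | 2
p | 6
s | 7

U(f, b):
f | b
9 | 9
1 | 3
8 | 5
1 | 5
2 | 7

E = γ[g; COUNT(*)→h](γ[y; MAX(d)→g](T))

Stepwise |·|:
  T → 4
  γ[y; MAX(d)→g](T) → 3
  γ[g; COUNT(*)→h](γ[y; MAX(d)→g](T)) → 3

|E| = 3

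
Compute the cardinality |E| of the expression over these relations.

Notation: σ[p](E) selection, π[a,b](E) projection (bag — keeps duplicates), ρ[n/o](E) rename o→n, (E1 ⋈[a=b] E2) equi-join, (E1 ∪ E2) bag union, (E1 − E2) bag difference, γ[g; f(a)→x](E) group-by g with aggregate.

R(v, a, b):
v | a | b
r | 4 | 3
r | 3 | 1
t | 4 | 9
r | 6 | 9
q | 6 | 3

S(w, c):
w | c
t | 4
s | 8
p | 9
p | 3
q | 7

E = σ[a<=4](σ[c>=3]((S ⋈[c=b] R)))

Per-node cardinality:
  S → 5
  R → 5
  (S ⋈[c=b] R) → 4
  σ[c>=3]((S ⋈[c=b] R)) → 4
  σ[a<=4](σ[c>=3]((S ⋈[c=b] R))) → 2

|E| = 2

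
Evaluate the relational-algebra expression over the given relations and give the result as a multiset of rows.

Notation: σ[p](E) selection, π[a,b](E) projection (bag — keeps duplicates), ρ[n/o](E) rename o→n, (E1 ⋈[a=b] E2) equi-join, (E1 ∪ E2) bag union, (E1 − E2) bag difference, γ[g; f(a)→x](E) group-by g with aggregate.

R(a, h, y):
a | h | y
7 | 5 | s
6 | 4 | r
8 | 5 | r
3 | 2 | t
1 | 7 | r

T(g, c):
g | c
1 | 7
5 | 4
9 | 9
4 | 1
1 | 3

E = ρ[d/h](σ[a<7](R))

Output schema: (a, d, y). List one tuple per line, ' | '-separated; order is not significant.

Stepwise |·|:
  R → 5
  σ[a<7](R) → 3
  ρ[d/h](σ[a<7](R)) → 3

== RESULT ==
a | d | y
1 | 7 | r
3 | 2 | t
6 | 4 | r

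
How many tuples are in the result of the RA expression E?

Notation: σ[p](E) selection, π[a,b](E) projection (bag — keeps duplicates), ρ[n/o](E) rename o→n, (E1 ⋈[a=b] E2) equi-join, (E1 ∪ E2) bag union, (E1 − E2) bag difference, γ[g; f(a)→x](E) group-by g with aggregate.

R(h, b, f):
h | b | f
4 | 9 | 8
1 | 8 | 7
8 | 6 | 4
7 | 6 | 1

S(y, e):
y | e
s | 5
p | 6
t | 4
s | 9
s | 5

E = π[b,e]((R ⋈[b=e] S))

Row counts bottom-up:
  R → 4
  S → 5
  (R ⋈[b=e] S) → 3
  π[b,e]((R ⋈[b=e] S)) → 3

|E| = 3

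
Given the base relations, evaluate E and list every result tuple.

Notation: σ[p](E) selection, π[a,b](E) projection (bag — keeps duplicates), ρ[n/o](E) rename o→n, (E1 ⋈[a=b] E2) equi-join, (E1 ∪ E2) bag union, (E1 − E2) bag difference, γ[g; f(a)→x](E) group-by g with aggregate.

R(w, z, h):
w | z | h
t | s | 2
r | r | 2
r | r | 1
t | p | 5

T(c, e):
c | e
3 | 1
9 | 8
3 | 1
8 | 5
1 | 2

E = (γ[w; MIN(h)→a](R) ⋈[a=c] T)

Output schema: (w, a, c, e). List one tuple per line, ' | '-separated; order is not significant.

Subexpression sizes:
  R → 4
  γ[w; MIN(h)→a](R) → 2
  T → 5
  (γ[w; MIN(h)→a](R) ⋈[a=c] T) → 1

== RESULT ==
w | a | c | e
r | 1 | 1 | 2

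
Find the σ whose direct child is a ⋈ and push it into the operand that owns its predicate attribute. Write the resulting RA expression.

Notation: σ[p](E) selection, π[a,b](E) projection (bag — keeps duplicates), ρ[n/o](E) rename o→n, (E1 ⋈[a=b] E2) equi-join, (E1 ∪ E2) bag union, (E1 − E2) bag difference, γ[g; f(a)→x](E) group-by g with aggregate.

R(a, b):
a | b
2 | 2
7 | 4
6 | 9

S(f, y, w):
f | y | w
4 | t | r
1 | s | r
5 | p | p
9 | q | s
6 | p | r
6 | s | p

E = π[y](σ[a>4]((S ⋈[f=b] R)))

σ filters on a, owned by the right side.
E' = π[y]((S ⋈[f=b] σ[a>4](R)))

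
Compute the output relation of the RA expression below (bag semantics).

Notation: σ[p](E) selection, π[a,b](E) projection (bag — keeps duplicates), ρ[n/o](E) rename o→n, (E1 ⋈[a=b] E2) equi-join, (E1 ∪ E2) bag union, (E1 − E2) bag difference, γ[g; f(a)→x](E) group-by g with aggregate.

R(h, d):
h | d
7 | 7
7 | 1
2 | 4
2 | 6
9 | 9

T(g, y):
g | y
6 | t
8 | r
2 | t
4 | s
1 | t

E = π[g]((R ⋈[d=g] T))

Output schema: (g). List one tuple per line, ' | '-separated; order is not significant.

Stepwise |·|:
  R → 5
  T → 5
  (R ⋈[d=g] T) → 3
  π[g]((R ⋈[d=g] T)) → 3

== RESULT ==
g
1
4
6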